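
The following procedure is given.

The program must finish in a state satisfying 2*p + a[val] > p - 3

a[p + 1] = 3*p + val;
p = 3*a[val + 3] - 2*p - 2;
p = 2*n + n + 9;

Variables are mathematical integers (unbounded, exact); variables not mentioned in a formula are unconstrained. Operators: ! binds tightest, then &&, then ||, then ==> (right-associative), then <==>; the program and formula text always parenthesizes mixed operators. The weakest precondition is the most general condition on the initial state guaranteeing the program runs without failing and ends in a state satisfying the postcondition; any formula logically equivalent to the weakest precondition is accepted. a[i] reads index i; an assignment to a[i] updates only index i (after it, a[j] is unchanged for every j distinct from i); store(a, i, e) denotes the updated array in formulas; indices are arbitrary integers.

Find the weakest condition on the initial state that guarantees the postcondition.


Working backward. After the program, the postcondition 2*p + a[val] > p - 3 must hold; in canonical form it is a[val] + p > -3.
Before p := 2*n + n + 9: a[val] + 3*n > -12
Before p := 3*a[val + 3] - 2*p - 2: a[val] + 3*n > -12
Before a[p + 1] := 3*p + val: store(a, p + 1, 3*p + val)[val] + 3*n > -12
Answer: WP = store(a, p + 1, 3*p + val)[val] + 3*n > -12


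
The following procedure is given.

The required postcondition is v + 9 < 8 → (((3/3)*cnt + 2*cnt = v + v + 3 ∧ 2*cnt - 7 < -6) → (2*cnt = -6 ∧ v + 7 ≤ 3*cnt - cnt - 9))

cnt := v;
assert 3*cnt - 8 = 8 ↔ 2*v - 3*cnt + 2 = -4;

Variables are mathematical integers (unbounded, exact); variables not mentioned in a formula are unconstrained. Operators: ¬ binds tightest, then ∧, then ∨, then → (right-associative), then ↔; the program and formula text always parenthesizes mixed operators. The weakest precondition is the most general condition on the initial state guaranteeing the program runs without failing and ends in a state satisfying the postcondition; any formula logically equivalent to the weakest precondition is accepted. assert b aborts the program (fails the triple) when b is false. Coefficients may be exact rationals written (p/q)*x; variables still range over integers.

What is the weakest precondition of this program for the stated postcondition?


Working backward. After the program, the postcondition v + 9 < 8 → (((3/3)*cnt + 2*cnt = v + v + 3 ∧ 2*cnt - 7 < -6) → (2*cnt = -6 ∧ v + 7 ≤ 3*cnt - cnt - 9)) must hold; in canonical form it is v < -1 → ((3*cnt = 2*v + 3 ∧ 2*cnt < 1) → (2*cnt = -6 ∧ v ≤ 2*cnt - 16)).
Before assert 3*cnt - 8 = 8 ↔ 2*v - 3*cnt + 2 = -4: (3*cnt = 16 ↔ 2*v = 3*cnt - 6) ∧ (v < -1 → ((3*cnt = 2*v + 3 ∧ 2*cnt < 1) → (2*cnt = -6 ∧ v ≤ 2*cnt - 16)))
Before cnt := v: (3*v = 16 ↔ v = 6) ∧ (v < -1 → ((v = 3 ∧ 2*v < 1) → (2*v = -6 ∧ v ≥ 16)))
Answer: WP = (3*v = 16 ↔ v = 6) ∧ (v < -1 → ((v = 3 ∧ 2*v < 1) → (2*v = -6 ∧ v ≥ 16)))


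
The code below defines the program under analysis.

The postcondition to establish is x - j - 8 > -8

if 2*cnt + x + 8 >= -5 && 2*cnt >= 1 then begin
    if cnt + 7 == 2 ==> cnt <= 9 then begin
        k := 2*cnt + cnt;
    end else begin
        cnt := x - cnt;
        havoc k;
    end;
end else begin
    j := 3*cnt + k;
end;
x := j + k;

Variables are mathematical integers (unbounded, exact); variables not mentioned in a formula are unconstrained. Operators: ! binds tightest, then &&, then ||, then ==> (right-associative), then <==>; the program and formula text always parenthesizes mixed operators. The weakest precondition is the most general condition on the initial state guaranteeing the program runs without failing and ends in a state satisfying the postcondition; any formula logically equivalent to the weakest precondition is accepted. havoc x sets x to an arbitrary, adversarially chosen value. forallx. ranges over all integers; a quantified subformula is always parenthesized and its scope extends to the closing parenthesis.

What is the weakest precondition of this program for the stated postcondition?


Working backward. After the program, the postcondition x - j - 8 > -8 must hold; in canonical form it is x > j.
Before x := j + k: k > 0
Then branch requires ((cnt == -5 ==> cnt <= 9) ==> 3*cnt > 0) && ((!(cnt == -5 ==> cnt <= 9)) ==> (forall k_1. k_1 > 0)); else branch requires k > 0.
Before the if: ((2*cnt + x >= -13 && 2*cnt >= 1) ==> (((cnt == -5 ==> cnt <= 9) ==> 3*cnt > 0) && ((!(cnt == -5 ==> cnt <= 9)) ==> (forall k_1. k_1 > 0)))) && ((!(2*cnt + x >= -13 && 2*cnt >= 1)) ==> k > 0)
Answer: WP = ((2*cnt + x >= -13 && 2*cnt >= 1) ==> (((cnt == -5 ==> cnt <= 9) ==> 3*cnt > 0) && ((!(cnt == -5 ==> cnt <= 9)) ==> (forall k_1. k_1 > 0)))) && ((!(2*cnt + x >= -13 && 2*cnt >= 1)) ==> k > 0)


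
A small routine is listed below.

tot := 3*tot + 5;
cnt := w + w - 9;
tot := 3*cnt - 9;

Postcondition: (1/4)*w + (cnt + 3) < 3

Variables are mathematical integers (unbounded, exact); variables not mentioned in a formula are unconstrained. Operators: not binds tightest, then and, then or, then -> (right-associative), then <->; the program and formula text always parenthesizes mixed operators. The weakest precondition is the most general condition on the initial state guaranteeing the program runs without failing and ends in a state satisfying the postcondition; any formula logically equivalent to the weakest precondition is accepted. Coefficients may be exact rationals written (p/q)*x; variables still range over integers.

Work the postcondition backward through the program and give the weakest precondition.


Working backward. After the program, the postcondition (1/4)*w + (cnt + 3) < 3 must hold; in canonical form it is cnt + (1/4)*w < 0.
Before tot := 3*cnt - 9: cnt + (1/4)*w < 0
Before cnt := w + w - 9: (9/4)*w < 9
Before tot := 3*tot + 5: (9/4)*w < 9
Answer: WP = (9/4)*w < 9


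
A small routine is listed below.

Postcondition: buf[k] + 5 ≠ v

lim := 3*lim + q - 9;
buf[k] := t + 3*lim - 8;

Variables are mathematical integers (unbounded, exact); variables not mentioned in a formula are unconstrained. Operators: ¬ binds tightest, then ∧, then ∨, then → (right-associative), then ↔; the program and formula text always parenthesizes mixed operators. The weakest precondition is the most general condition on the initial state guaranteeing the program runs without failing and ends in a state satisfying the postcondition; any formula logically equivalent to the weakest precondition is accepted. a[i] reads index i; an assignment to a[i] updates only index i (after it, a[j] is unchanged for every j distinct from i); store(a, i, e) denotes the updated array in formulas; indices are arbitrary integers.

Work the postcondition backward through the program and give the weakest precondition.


Working backward. After the program, the postcondition buf[k] + 5 ≠ v must hold; in canonical form it is buf[k] ≠ v - 5.
Before buf[k] := t + 3*lim - 8: store(buf, k, 3*lim + t - 8)[k] ≠ v - 5
Before lim := 3*lim + q - 9: store(buf, k, 9*lim + 3*q + t - 35)[k] ≠ v - 5
Answer: WP = store(buf, k, 9*lim + 3*q + t - 35)[k] ≠ v - 5


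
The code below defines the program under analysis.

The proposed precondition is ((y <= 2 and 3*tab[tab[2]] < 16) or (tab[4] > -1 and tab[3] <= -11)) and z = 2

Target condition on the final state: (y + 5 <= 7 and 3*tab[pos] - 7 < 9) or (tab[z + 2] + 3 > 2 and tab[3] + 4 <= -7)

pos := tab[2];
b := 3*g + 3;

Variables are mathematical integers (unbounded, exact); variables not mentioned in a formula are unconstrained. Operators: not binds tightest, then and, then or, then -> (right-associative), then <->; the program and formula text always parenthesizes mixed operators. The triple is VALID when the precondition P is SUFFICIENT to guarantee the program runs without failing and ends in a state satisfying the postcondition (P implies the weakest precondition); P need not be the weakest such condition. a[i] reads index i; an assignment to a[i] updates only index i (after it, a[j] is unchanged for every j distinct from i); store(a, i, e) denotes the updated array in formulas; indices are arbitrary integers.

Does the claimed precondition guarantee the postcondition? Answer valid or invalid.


Working backward. After the program, the postcondition (y + 5 <= 7 and 3*tab[pos] - 7 < 9) or (tab[z + 2] + 3 > 2 and tab[3] + 4 <= -7) must hold; in canonical form it is (y <= 2 and 3*tab[pos] < 16) or (tab[z + 2] > -1 and tab[3] <= -11).
Before b := 3*g + 3: (y <= 2 and 3*tab[pos] < 16) or (tab[z + 2] > -1 and tab[3] <= -11)
Before pos := tab[2]: (y <= 2 and 3*tab[tab[2]] < 16) or (tab[z + 2] > -1 and tab[3] <= -11)
The weakest precondition is (y <= 2 and 3*tab[tab[2]] < 16) or (tab[z + 2] > -1 and tab[3] <= -11).
Check whether ((y <= 2 and 3*tab[tab[2]] < 16) or (tab[4] > -1 and tab[3] <= -11)) and z = 2 implies it.
Every state satisfying the precondition satisfies the weakest precondition: the implication holds.
Answer: valid


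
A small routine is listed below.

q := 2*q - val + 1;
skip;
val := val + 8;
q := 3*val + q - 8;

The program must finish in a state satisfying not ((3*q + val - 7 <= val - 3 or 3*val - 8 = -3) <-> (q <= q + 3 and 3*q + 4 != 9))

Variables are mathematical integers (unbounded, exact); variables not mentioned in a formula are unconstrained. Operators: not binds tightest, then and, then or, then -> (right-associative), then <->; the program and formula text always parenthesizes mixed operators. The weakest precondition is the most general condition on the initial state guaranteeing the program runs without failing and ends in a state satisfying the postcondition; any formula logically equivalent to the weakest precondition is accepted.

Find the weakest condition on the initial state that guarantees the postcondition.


Working backward. After the program, the postcondition not ((3*q + val - 7 <= val - 3 or 3*val - 8 = -3) <-> (q <= q + 3 and 3*q + 4 != 9)) must hold; in canonical form it is not ((3*q <= 4 or 3*val = 5) <-> 3*q != 5).
Before q := 3*val + q - 8: not ((3*q + 9*val <= 28 or 3*val = 5) <-> 3*q + 9*val != 29)
Before val := val + 8: not ((3*q + 9*val <= -44 or 3*val = -19) <-> 3*q + 9*val != -43)
Before skip: not ((3*q + 9*val <= -44 or 3*val = -19) <-> 3*q + 9*val != -43)
Before q := 2*q - val + 1: not ((6*q + 6*val <= -47 or 3*val = -19) <-> 6*q + 6*val != -46)
Answer: WP = not ((6*q + 6*val <= -47 or 3*val = -19) <-> 6*q + 6*val != -46)


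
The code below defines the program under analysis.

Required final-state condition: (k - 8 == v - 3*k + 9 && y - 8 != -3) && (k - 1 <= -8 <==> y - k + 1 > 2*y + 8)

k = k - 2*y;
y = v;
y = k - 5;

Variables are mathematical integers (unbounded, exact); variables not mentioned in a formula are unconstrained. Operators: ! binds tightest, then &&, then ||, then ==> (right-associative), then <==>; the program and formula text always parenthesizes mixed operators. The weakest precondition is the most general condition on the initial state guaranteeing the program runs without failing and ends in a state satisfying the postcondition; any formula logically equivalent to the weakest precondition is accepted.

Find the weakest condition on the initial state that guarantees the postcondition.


Working backward. After the program, the postcondition (k - 8 == v - 3*k + 9 && y - 8 != -3) && (k - 1 <= -8 <==> y - k + 1 > 2*y + 8) must hold; in canonical form it is 4*k == v + 17 && y != 5 && (k <= -7 <==> k + y < -7).
Before y := k - 5: 4*k == v + 17 && k != 10 && (k <= -7 <==> 2*k < -2)
Before y := v: 4*k == v + 17 && k != 10 && (k <= -7 <==> 2*k < -2)
Before k := k - 2*y: 4*k == v + 8*y + 17 && k != 2*y + 10 && (k <= 2*y - 7 <==> 2*k < 4*y - 2)
Answer: WP = 4*k == v + 8*y + 17 && k != 2*y + 10 && (k <= 2*y - 7 <==> 2*k < 4*y - 2)


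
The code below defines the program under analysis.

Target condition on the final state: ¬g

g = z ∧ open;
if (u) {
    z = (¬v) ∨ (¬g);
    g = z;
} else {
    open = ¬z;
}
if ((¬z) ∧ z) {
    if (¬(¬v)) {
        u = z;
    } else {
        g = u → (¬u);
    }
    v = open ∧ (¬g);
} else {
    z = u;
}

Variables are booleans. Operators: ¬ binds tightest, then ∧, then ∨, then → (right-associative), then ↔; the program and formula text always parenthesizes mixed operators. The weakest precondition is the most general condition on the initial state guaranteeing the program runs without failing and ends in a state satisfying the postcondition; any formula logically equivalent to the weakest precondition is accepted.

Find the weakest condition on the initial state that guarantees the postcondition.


Working backward. After the program, ¬g must hold.
Then branch requires (v → (¬g)) ∧ ((¬v) → (¬(u → (¬u)))); else branch requires ¬g.
Before the if: ¬g
Then branch requires ¬((¬v) ∨ (¬g)); else branch requires ¬g.
Before the if: (u → (¬((¬v) ∨ (¬g)))) ∧ ((¬u) → (¬g))
Before g := z ∧ open: (u → (¬((¬v) ∨ (¬(z ∧ open))))) ∧ ((¬u) → (¬(z ∧ open)))
Answer: WP = (u → (¬((¬v) ∨ (¬(z ∧ open))))) ∧ ((¬u) → (¬(z ∧ open)))


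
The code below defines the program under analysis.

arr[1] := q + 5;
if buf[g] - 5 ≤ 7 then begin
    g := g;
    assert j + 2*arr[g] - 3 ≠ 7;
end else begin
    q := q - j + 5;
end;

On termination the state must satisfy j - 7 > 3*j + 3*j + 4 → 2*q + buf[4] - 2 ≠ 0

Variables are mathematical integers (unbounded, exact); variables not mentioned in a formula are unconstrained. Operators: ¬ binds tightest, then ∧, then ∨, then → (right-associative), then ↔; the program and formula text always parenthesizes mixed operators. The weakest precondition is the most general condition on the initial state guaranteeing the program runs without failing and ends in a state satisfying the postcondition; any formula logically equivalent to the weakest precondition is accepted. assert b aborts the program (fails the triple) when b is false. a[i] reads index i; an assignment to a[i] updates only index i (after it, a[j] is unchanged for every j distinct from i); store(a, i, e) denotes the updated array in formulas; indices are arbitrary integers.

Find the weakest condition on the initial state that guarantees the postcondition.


Working backward. After the program, the postcondition j - 7 > 3*j + 3*j + 4 → 2*q + buf[4] - 2 ≠ 0 must hold; in canonical form it is 5*j < -11 → buf[4] + 2*q ≠ 2.
Then branch requires 2*arr[g] + j ≠ 10 ∧ (5*j < -11 → buf[4] + 2*q ≠ 2); else branch requires 5*j < -11 → buf[4] + 2*q ≠ 2*j - 8.
Before the if: (buf[g] ≤ 12 → (2*arr[g] + j ≠ 10 ∧ (5*j < -11 → buf[4] + 2*q ≠ 2))) ∧ ((¬(buf[g] ≤ 12)) → (5*j < -11 → buf[4] + 2*q ≠ 2*j - 8))
Before arr[1] := q + 5: (buf[g] ≤ 12 → (2*store(arr, 1, q + 5)[g] + j ≠ 10 ∧ (5*j < -11 → buf[4] + 2*q ≠ 2))) ∧ ((¬(buf[g] ≤ 12)) → (5*j < -11 → buf[4] + 2*q ≠ 2*j - 8))
Answer: WP = (buf[g] ≤ 12 → (2*store(arr, 1, q + 5)[g] + j ≠ 10 ∧ (5*j < -11 → buf[4] + 2*q ≠ 2))) ∧ ((¬(buf[g] ≤ 12)) → (5*j < -11 → buf[4] + 2*q ≠ 2*j - 8))


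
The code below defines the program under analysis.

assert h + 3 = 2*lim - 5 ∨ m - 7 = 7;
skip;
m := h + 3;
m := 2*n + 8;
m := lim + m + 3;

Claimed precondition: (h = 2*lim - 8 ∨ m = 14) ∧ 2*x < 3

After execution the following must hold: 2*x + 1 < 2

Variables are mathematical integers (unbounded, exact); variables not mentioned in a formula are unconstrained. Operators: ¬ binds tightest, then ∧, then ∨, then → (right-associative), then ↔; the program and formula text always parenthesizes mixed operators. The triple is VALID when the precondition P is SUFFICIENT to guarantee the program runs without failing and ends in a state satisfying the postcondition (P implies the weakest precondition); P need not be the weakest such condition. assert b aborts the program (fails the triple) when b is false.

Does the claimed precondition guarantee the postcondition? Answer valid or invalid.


Working backward. After the program, the postcondition 2*x + 1 < 2 must hold; in canonical form it is 2*x < 1.
Before m := lim + m + 3: 2*x < 1
Before m := 2*n + 8: 2*x < 1
Before m := h + 3: 2*x < 1
Before skip: 2*x < 1
Before assert h + 3 = 2*lim - 5 ∨ m - 7 = 7: (h = 2*lim - 8 ∨ m = 14) ∧ 2*x < 1
The weakest precondition is (h = 2*lim - 8 ∨ m = 14) ∧ 2*x < 1.
Check whether (h = 2*lim - 8 ∨ m = 14) ∧ 2*x < 3 implies it.
Countermodel: at the initial state h = -8, lim = 0, m = 14, x = 1, the precondition holds but the weakest precondition fails.
Answer: invalid


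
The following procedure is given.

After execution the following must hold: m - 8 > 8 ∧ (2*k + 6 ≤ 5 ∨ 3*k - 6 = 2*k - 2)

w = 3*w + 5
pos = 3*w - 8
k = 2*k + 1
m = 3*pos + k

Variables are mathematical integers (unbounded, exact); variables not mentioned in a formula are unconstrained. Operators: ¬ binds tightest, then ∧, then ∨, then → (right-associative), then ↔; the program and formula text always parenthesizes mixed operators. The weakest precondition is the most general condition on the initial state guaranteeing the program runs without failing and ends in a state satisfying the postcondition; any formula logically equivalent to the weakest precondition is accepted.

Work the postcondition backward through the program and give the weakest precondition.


Working backward. After the program, the postcondition m - 8 > 8 ∧ (2*k + 6 ≤ 5 ∨ 3*k - 6 = 2*k - 2) must hold; in canonical form it is m > 16 ∧ (2*k ≤ -1 ∨ k = 4).
Before m := 3*pos + k: k + 3*pos > 16 ∧ (2*k ≤ -1 ∨ k = 4)
Before k := 2*k + 1: 2*k + 3*pos > 15 ∧ (4*k ≤ -3 ∨ 2*k = 3)
Before pos := 3*w - 8: 2*k + 9*w > 39 ∧ (4*k ≤ -3 ∨ 2*k = 3)
Before w := 3*w + 5: 2*k + 27*w > -6 ∧ (4*k ≤ -3 ∨ 2*k = 3)
Answer: WP = 2*k + 27*w > -6 ∧ (4*k ≤ -3 ∨ 2*k = 3)


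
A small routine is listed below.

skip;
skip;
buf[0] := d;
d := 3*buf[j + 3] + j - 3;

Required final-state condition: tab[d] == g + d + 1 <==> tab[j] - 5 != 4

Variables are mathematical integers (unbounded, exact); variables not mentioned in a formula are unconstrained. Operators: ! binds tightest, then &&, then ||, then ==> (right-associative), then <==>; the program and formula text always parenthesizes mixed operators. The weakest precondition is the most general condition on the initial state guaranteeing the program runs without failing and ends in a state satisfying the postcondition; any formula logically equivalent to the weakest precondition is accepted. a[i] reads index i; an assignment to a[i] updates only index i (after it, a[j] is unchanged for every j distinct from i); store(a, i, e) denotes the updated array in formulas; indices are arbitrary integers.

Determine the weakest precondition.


Working backward. After the program, the postcondition tab[d] == g + d + 1 <==> tab[j] - 5 != 4 must hold; in canonical form it is tab[d] == d + g + 1 <==> tab[j] != 9.
Before d := 3*buf[j + 3] + j - 3: tab[3*buf[j + 3] + j - 3] == 3*buf[j + 3] + g + j - 2 <==> tab[j] != 9
Before buf[0] := d: tab[3*store(buf, 0, d)[j + 3] + j - 3] == 3*store(buf, 0, d)[j + 3] + g + j - 2 <==> tab[j] != 9
Before skip: tab[3*store(buf, 0, d)[j + 3] + j - 3] == 3*store(buf, 0, d)[j + 3] + g + j - 2 <==> tab[j] != 9
Before skip: tab[3*store(buf, 0, d)[j + 3] + j - 3] == 3*store(buf, 0, d)[j + 3] + g + j - 2 <==> tab[j] != 9
Answer: WP = tab[3*store(buf, 0, d)[j + 3] + j - 3] == 3*store(buf, 0, d)[j + 3] + g + j - 2 <==> tab[j] != 9


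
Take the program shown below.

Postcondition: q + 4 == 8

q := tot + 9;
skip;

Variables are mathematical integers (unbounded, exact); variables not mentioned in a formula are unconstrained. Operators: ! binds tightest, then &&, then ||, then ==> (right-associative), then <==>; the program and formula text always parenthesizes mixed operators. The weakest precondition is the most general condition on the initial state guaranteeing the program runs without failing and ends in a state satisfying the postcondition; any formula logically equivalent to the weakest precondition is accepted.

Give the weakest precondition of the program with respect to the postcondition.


Working backward. After the program, the postcondition q + 4 == 8 must hold; in canonical form it is q == 4.
Before skip: q == 4
Before q := tot + 9: tot == -5
Answer: WP = tot == -5


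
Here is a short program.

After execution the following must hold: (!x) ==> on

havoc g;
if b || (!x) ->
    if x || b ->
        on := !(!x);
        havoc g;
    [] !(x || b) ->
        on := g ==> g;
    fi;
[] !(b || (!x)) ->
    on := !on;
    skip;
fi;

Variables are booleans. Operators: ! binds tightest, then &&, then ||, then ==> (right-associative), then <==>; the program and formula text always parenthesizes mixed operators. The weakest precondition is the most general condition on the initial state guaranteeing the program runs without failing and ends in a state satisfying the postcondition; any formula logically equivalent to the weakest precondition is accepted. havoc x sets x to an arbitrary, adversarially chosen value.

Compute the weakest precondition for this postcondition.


Working backward. After the program, (!x) ==> on must hold.
Then branch requires (x || b) ==> ((!x) ==> x); else branch requires (!x) ==> (!on).
Before the if: ((b || (!x)) ==> ((x || b) ==> ((!x) ==> x))) && ((!(b || (!x))) ==> ((!x) ==> (!on)))
Before havoc g: ((b || (!x)) ==> ((x || b) ==> ((!x) ==> x))) && ((!(b || (!x))) ==> ((!x) ==> (!on)))
Answer: WP = ((b || (!x)) ==> ((x || b) ==> ((!x) ==> x))) && ((!(b || (!x))) ==> ((!x) ==> (!on)))


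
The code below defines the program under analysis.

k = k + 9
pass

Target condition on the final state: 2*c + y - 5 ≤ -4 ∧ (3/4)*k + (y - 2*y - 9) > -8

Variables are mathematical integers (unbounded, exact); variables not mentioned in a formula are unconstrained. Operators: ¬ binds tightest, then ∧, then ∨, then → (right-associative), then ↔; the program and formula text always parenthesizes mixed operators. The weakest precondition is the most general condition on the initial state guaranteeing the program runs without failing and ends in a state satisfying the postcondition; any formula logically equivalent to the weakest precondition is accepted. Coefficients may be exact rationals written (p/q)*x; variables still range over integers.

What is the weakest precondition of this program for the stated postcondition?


Working backward. After the program, the postcondition 2*c + y - 5 ≤ -4 ∧ (3/4)*k + (y - 2*y - 9) > -8 must hold; in canonical form it is 2*c + y ≤ 1 ∧ (3/4)*k > y + 1.
Before skip: 2*c + y ≤ 1 ∧ (3/4)*k > y + 1
Before k := k + 9: 2*c + y ≤ 1 ∧ (3/4)*k > y - 23/4
Answer: WP = 2*c + y ≤ 1 ∧ (3/4)*k > y - 23/4


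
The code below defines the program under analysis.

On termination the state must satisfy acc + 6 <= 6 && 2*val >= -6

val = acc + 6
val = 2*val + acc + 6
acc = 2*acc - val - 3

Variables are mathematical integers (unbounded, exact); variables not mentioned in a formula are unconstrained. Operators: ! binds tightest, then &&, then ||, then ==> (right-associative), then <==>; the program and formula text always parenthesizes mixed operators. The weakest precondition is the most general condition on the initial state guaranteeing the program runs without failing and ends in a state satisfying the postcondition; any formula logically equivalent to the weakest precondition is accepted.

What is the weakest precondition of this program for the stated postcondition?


Working backward. After the program, the postcondition acc + 6 <= 6 && 2*val >= -6 must hold; in canonical form it is acc <= 0 && 2*val >= -6.
Before acc := 2*acc - val - 3: 2*acc <= val + 3 && 2*val >= -6
Before val := 2*val + acc + 6: acc <= 2*val + 9 && 2*acc + 4*val >= -18
Before val := acc + 6: acc >= -21 && 6*acc >= -42
Answer: WP = acc >= -21 && 6*acc >= -42


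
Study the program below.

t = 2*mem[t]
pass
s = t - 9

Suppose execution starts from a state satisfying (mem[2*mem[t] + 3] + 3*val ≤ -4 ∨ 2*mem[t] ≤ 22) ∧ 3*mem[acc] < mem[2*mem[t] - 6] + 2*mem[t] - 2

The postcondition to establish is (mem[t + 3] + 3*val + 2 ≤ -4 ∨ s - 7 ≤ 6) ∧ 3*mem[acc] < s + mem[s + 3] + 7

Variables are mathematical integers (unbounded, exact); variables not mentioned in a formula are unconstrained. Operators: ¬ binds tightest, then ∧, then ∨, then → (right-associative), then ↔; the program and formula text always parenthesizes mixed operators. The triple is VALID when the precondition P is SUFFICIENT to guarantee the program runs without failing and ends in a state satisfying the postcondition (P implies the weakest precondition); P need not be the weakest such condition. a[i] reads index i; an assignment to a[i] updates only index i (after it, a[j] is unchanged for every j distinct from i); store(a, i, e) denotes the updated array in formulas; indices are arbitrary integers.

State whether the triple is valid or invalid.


Working backward. After the program, the postcondition (mem[t + 3] + 3*val + 2 ≤ -4 ∨ s - 7 ≤ 6) ∧ 3*mem[acc] < s + mem[s + 3] + 7 must hold; in canonical form it is (mem[t + 3] + 3*val ≤ -6 ∨ s ≤ 13) ∧ 3*mem[acc] < mem[s + 3] + s + 7.
Before s := t - 9: (mem[t + 3] + 3*val ≤ -6 ∨ t ≤ 22) ∧ 3*mem[acc] < mem[t - 6] + t - 2
Before skip: (mem[t + 3] + 3*val ≤ -6 ∨ t ≤ 22) ∧ 3*mem[acc] < mem[t - 6] + t - 2
Before t := 2*mem[t]: (mem[2*mem[t] + 3] + 3*val ≤ -6 ∨ 2*mem[t] ≤ 22) ∧ 3*mem[acc] < mem[2*mem[t] - 6] + 2*mem[t] - 2
The weakest precondition is (mem[2*mem[t] + 3] + 3*val ≤ -6 ∨ 2*mem[t] ≤ 22) ∧ 3*mem[acc] < mem[2*mem[t] - 6] + 2*mem[t] - 2.
Check whether (mem[2*mem[t] + 3] + 3*val ≤ -4 ∨ 2*mem[t] ≤ 22) ∧ 3*mem[acc] < mem[2*mem[t] - 6] + 2*mem[t] - 2 implies it.
Countermodel: at the initial state acc = 7, mem = {[2] = 12, [7] = -15215, [18] = 0, [27] = -4, elsewhere -15215}, t = 2, val = 0, the precondition holds but the weakest precondition fails.
Answer: invalid


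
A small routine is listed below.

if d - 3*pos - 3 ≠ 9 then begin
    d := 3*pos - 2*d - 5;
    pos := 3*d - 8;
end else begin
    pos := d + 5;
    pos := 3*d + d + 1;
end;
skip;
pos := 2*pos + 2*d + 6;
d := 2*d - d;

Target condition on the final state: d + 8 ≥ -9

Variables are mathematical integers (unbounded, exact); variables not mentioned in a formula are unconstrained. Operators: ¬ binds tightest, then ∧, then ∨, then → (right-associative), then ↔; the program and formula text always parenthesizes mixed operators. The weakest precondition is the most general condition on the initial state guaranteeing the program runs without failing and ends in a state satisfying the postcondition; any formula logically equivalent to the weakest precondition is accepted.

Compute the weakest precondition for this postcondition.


Working backward. After the program, the postcondition d + 8 ≥ -9 must hold; in canonical form it is d ≥ -17.
Before d := 2*d - d: d ≥ -17
Before pos := 2*pos + 2*d + 6: d ≥ -17
Before skip: d ≥ -17
Then branch requires 3*pos ≥ 2*d - 12; else branch requires d ≥ -17.
Before the if: (d ≠ 3*pos + 12 → 3*pos ≥ 2*d - 12) ∧ ((¬(d ≠ 3*pos + 12)) → d ≥ -17)
Answer: WP = (d ≠ 3*pos + 12 → 3*pos ≥ 2*d - 12) ∧ ((¬(d ≠ 3*pos + 12)) → d ≥ -17)


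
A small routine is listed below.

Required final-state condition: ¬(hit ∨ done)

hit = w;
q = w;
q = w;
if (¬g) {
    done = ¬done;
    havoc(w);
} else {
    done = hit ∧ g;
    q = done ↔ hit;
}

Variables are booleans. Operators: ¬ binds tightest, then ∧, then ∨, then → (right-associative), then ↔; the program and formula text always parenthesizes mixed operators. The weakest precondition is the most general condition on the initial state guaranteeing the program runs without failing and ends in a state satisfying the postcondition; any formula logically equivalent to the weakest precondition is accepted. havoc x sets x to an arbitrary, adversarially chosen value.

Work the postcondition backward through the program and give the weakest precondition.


Working backward. After the program, ¬(hit ∨ done) must hold.
Then branch requires ¬(hit ∨ (¬done)); else branch requires ¬(hit ∨ (hit ∧ g)).
Before the if: ((¬g) → (¬(hit ∨ (¬done)))) ∧ (g → (¬(hit ∨ (hit ∧ g))))
Before q := w: ((¬g) → (¬(hit ∨ (¬done)))) ∧ (g → (¬(hit ∨ (hit ∧ g))))
Before q := w: ((¬g) → (¬(hit ∨ (¬done)))) ∧ (g → (¬(hit ∨ (hit ∧ g))))
Before hit := w: ((¬g) → (¬(w ∨ (¬done)))) ∧ (g → (¬(w ∨ (w ∧ g))))
Answer: WP = ((¬g) → (¬(w ∨ (¬done)))) ∧ (g → (¬(w ∨ (w ∧ g))))


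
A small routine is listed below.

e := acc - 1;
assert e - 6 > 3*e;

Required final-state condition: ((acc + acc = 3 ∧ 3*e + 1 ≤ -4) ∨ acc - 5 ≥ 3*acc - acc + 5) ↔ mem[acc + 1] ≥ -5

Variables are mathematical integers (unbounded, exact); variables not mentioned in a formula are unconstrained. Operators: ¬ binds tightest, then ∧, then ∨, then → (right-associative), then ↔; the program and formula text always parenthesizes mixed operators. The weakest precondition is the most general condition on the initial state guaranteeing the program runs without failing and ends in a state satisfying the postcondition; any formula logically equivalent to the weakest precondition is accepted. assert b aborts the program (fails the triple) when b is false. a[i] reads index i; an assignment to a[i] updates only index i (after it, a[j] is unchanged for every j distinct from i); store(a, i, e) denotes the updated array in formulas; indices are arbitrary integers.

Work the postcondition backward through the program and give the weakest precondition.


Working backward. After the program, the postcondition ((acc + acc = 3 ∧ 3*e + 1 ≤ -4) ∨ acc - 5 ≥ 3*acc - acc + 5) ↔ mem[acc + 1] ≥ -5 must hold; in canonical form it is ((2*acc = 3 ∧ 3*e ≤ -5) ∨ acc ≤ -10) ↔ mem[acc + 1] ≥ -5.
Before assert e - 6 > 3*e: 2*e < -6 ∧ (((2*acc = 3 ∧ 3*e ≤ -5) ∨ acc ≤ -10) ↔ mem[acc + 1] ≥ -5)
Before e := acc - 1: 2*acc < -4 ∧ (((2*acc = 3 ∧ 3*acc ≤ -2) ∨ acc ≤ -10) ↔ mem[acc + 1] ≥ -5)
Answer: WP = 2*acc < -4 ∧ (((2*acc = 3 ∧ 3*acc ≤ -2) ∨ acc ≤ -10) ↔ mem[acc + 1] ≥ -5)


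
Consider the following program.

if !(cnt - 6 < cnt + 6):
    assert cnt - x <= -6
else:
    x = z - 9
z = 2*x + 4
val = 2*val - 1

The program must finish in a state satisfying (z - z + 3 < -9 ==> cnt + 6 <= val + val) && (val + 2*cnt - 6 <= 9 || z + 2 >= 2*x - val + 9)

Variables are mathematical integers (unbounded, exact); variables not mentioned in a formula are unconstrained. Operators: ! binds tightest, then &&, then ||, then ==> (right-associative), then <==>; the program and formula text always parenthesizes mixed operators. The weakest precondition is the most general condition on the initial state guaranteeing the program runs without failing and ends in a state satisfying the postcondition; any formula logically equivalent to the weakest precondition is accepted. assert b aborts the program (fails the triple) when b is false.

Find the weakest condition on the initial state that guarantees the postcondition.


Working backward. After the program, the postcondition (z - z + 3 < -9 ==> cnt + 6 <= val + val) && (val + 2*cnt - 6 <= 9 || z + 2 >= 2*x - val + 9) must hold; in canonical form it is 2*cnt + val <= 15 || val + z >= 2*x + 7.
Before val := 2*val - 1: 2*cnt + 2*val <= 16 || 2*val + z >= 2*x + 8
Before z := 2*x + 4: 2*cnt + 2*val <= 16 || 2*val >= 4
Then branch requires cnt <= x - 6 && (2*cnt + 2*val <= 16 || 2*val >= 4); else branch requires 2*cnt + 2*val <= 16 || 2*val >= 4.
Before the if: 2*cnt + 2*val <= 16 || 2*val >= 4
Answer: WP = 2*cnt + 2*val <= 16 || 2*val >= 4


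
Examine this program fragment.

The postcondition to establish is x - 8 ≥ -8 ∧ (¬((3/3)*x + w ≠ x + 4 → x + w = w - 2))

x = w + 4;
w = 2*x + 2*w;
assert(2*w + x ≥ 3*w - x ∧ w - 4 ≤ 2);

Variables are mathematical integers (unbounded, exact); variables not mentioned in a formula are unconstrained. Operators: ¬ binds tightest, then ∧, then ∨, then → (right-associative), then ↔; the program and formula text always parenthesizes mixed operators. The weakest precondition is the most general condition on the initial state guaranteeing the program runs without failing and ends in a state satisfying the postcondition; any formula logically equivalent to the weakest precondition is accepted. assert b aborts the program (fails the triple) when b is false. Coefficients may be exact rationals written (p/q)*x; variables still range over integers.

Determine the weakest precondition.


Working backward. After the program, the postcondition x - 8 ≥ -8 ∧ (¬((3/3)*x + w ≠ x + 4 → x + w = w - 2)) must hold; in canonical form it is x ≥ 0 ∧ (¬(w ≠ 4 → x = -2)).
Before assert 2*w + x ≥ 3*w - x ∧ w - 4 ≤ 2: 2*x ≥ w ∧ w ≤ 6 ∧ x ≥ 0 ∧ (¬(w ≠ 4 → x = -2))
Before w := 2*x + 2*w: 2*w ≤ 0 ∧ 2*w + 2*x ≤ 6 ∧ x ≥ 0 ∧ (¬(2*w + 2*x ≠ 4 → x = -2))
Before x := w + 4: 2*w ≤ 0 ∧ 4*w ≤ -2 ∧ w ≥ -4 ∧ (¬(4*w ≠ -4 → w = -6))
Answer: WP = 2*w ≤ 0 ∧ 4*w ≤ -2 ∧ w ≥ -4 ∧ (¬(4*w ≠ -4 → w = -6))


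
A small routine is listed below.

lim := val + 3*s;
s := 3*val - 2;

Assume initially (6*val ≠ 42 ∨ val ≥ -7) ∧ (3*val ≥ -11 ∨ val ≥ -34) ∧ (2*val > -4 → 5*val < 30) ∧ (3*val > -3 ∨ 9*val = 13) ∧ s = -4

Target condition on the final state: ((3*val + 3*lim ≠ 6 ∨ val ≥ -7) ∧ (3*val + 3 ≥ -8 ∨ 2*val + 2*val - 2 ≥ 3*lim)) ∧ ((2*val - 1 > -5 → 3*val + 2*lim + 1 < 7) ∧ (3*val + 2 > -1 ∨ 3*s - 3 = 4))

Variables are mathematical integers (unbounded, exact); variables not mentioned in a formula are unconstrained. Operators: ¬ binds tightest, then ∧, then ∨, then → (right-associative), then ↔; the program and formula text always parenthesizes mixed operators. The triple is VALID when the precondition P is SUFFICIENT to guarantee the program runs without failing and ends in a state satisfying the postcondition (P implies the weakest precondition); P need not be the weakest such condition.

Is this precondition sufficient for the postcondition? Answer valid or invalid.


Working backward. After the program, the postcondition ((3*val + 3*lim ≠ 6 ∨ val ≥ -7) ∧ (3*val + 3 ≥ -8 ∨ 2*val + 2*val - 2 ≥ 3*lim)) ∧ ((2*val - 1 > -5 → 3*val + 2*lim + 1 < 7) ∧ (3*val + 2 > -1 ∨ 3*s - 3 = 4)) must hold; in canonical form it is (3*lim + 3*val ≠ 6 ∨ val ≥ -7) ∧ (3*val ≥ -11 ∨ 4*val ≥ 3*lim + 2) ∧ (2*val > -4 → 2*lim + 3*val < 6) ∧ (3*val > -3 ∨ 3*s = 7).
Before s := 3*val - 2: (3*lim + 3*val ≠ 6 ∨ val ≥ -7) ∧ (3*val ≥ -11 ∨ 4*val ≥ 3*lim + 2) ∧ (2*val > -4 → 2*lim + 3*val < 6) ∧ (3*val > -3 ∨ 9*val = 13)
Before lim := val + 3*s: (9*s + 6*val ≠ 6 ∨ val ≥ -7) ∧ (3*val ≥ -11 ∨ val ≥ 9*s + 2) ∧ (2*val > -4 → 6*s + 5*val < 6) ∧ (3*val > -3 ∨ 9*val = 13)
The weakest precondition is (9*s + 6*val ≠ 6 ∨ val ≥ -7) ∧ (3*val ≥ -11 ∨ val ≥ 9*s + 2) ∧ (2*val > -4 → 6*s + 5*val < 6) ∧ (3*val > -3 ∨ 9*val = 13).
Check whether (6*val ≠ 42 ∨ val ≥ -7) ∧ (3*val ≥ -11 ∨ val ≥ -34) ∧ (2*val > -4 → 5*val < 30) ∧ (3*val > -3 ∨ 9*val = 13) ∧ s = -4 implies it.
Every state satisfying the precondition satisfies the weakest precondition: the implication holds.
Answer: valid


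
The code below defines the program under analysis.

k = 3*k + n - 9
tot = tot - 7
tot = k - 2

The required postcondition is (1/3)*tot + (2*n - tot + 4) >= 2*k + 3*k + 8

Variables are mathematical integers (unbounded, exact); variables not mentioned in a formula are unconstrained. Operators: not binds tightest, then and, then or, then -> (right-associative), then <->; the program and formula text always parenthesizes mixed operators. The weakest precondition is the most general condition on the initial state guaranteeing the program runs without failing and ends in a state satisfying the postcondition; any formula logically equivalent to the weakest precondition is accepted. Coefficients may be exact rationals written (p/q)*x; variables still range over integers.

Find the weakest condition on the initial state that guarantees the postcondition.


Working backward. After the program, the postcondition (1/3)*tot + (2*n - tot + 4) >= 2*k + 3*k + 8 must hold; in canonical form it is 2*n >= 5*k + (2/3)*tot + 4.
Before tot := k - 2: 2*n >= (17/3)*k + 8/3
Before tot := tot - 7: 2*n >= (17/3)*k + 8/3
Before k := 3*k + n - 9: 17*k + (11/3)*n <= 145/3
Answer: WP = 17*k + (11/3)*n <= 145/3


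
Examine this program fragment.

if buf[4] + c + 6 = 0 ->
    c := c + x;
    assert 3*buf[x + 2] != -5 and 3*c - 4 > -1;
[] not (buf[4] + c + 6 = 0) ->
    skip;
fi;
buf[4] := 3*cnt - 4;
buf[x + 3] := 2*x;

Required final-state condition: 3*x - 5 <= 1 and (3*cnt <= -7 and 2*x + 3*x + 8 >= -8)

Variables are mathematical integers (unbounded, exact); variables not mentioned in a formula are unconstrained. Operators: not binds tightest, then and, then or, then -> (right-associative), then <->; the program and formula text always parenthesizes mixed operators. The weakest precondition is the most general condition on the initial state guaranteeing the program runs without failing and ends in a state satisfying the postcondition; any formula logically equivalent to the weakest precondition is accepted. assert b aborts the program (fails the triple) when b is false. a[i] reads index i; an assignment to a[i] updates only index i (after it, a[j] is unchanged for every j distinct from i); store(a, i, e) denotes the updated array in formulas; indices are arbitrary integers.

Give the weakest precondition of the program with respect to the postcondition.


Working backward. After the program, the postcondition 3*x - 5 <= 1 and (3*cnt <= -7 and 2*x + 3*x + 8 >= -8) must hold; in canonical form it is 3*x <= 6 and 3*cnt <= -7 and 5*x >= -16.
Before buf[x + 3] := 2*x: 3*x <= 6 and 3*cnt <= -7 and 5*x >= -16
Before buf[4] := 3*cnt - 4: 3*x <= 6 and 3*cnt <= -7 and 5*x >= -16
Then branch requires 3*buf[x + 2] != -5 and 3*c + 3*x > 3 and 3*x <= 6 and 3*cnt <= -7 and 5*x >= -16; else branch requires 3*x <= 6 and 3*cnt <= -7 and 5*x >= -16.
Before the if: (buf[4] + c = -6 -> (3*buf[x + 2] != -5 and 3*c + 3*x > 3 and 3*x <= 6 and 3*cnt <= -7 and 5*x >= -16)) and ((not (buf[4] + c = -6)) -> (3*x <= 6 and 3*cnt <= -7 and 5*x >= -16))
Answer: WP = (buf[4] + c = -6 -> (3*buf[x + 2] != -5 and 3*c + 3*x > 3 and 3*x <= 6 and 3*cnt <= -7 and 5*x >= -16)) and ((not (buf[4] + c = -6)) -> (3*x <= 6 and 3*cnt <= -7 and 5*x >= -16))


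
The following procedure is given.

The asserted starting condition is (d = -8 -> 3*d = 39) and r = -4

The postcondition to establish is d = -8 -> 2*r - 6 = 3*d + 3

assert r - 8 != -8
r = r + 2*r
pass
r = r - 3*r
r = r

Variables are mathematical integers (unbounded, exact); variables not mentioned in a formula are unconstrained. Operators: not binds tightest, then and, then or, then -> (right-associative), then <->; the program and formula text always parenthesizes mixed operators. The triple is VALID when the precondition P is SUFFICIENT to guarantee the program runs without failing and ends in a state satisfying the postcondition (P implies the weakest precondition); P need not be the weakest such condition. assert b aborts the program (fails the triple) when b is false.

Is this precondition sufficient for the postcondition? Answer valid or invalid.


Working backward. After the program, the postcondition d = -8 -> 2*r - 6 = 3*d + 3 must hold; in canonical form it is d = -8 -> 2*r = 3*d + 9.
Before r := r: d = -8 -> 2*r = 3*d + 9
Before r := r - 3*r: d = -8 -> 3*d + 4*r = -9
Before skip: d = -8 -> 3*d + 4*r = -9
Before r := r + 2*r: d = -8 -> 3*d + 12*r = -9
Before assert r - 8 != -8: r != 0 and (d = -8 -> 3*d + 12*r = -9)
The weakest precondition is r != 0 and (d = -8 -> 3*d + 12*r = -9).
Check whether (d = -8 -> 3*d = 39) and r = -4 implies it.
Every state satisfying the precondition satisfies the weakest precondition: the implication holds.
Answer: valid


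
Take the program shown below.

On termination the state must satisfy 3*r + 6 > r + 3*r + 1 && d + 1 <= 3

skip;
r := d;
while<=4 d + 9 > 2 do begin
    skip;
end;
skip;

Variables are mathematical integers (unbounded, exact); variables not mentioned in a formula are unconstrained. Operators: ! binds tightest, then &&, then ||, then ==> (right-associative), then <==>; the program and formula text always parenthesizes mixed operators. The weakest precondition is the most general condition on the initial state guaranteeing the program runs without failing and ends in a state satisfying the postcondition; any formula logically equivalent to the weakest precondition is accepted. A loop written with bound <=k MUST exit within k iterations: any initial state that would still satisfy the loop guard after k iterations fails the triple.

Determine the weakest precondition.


Working backward. After the program, the postcondition 3*r + 6 > r + 3*r + 1 && d + 1 <= 3 must hold; in canonical form it is r < 5 && d <= 2.
Before skip: r < 5 && d <= 2
Before the loop (bound <=4), unroll the exhaustion recursion (WP_0 = exit-now case; WP_j = one more guarded iteration, up to j = 4):
  WP_0: (!(d > -7)) && r < 5 && d <= 2
  WP_1: (d > -7 ==> ((!(d > -7)) && r < 5 && d <= 2)) && ((!(d > -7)) ==> (r < 5 && d <= 2))
  WP_2: (d > -7 ==> ((d > -7 ==> ((!(d > -7)) && r < 5 && d <= 2)) && ((!(d > -7)) ==> (r < 5 && d <= 2)))) && ((!(d > -7)) ==> (r < 5 && d <= 2))
  WP_3: (d > -7 ==> ((d > -7 ==> ((d > -7 ==> ((!(d > -7)) && r < 5 && d <= 2)) && ((!(d > -7)) ==> (r < 5 && d <= 2)))) && ((!(d > -7)) ==> (r < 5 && d <= 2)))) && ((!(d > -7)) ==> (r < 5 && d <= 2))
  WP_4: (d > -7 ==> ((d > -7 ==> ((d > -7 ==> ((d > -7 ==> ((!(d > -7)) && r < 5 && d <= 2)) && ((!(d > -7)) ==> (r < 5 && d <= 2)))) && ((!(d > -7)) ==> (r < 5 && d <= 2)))) && ((!(d > -7)) ==> (r < 5 && d <= 2)))) && ((!(d > -7)) ==> (r < 5 && d <= 2))
So before the loop: (d > -7 ==> ((d > -7 ==> ((d > -7 ==> ((d > -7 ==> ((!(d > -7)) && r < 5 && d <= 2)) && ((!(d > -7)) ==> (r < 5 && d <= 2)))) && ((!(d > -7)) ==> (r < 5 && d <= 2)))) && ((!(d > -7)) ==> (r < 5 && d <= 2)))) && ((!(d > -7)) ==> (r < 5 && d <= 2))
Before r := d: (d > -7 ==> ((d > -7 ==> ((d > -7 ==> ((d > -7 ==> ((!(d > -7)) && d < 5 && d <= 2)) && ((!(d > -7)) ==> (d < 5 && d <= 2)))) && ((!(d > -7)) ==> (d < 5 && d <= 2)))) && ((!(d > -7)) ==> (d < 5 && d <= 2)))) && ((!(d > -7)) ==> (d < 5 && d <= 2))
Before skip: (d > -7 ==> ((d > -7 ==> ((d > -7 ==> ((d > -7 ==> ((!(d > -7)) && d < 5 && d <= 2)) && ((!(d > -7)) ==> (d < 5 && d <= 2)))) && ((!(d > -7)) ==> (d < 5 && d <= 2)))) && ((!(d > -7)) ==> (d < 5 && d <= 2)))) && ((!(d > -7)) ==> (d < 5 && d <= 2))
Answer: WP = (d > -7 ==> ((d > -7 ==> ((d > -7 ==> ((d > -7 ==> ((!(d > -7)) && d < 5 && d <= 2)) && ((!(d > -7)) ==> (d < 5 && d <= 2)))) && ((!(d > -7)) ==> (d < 5 && d <= 2)))) && ((!(d > -7)) ==> (d < 5 && d <= 2)))) && ((!(d > -7)) ==> (d < 5 && d <= 2))
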